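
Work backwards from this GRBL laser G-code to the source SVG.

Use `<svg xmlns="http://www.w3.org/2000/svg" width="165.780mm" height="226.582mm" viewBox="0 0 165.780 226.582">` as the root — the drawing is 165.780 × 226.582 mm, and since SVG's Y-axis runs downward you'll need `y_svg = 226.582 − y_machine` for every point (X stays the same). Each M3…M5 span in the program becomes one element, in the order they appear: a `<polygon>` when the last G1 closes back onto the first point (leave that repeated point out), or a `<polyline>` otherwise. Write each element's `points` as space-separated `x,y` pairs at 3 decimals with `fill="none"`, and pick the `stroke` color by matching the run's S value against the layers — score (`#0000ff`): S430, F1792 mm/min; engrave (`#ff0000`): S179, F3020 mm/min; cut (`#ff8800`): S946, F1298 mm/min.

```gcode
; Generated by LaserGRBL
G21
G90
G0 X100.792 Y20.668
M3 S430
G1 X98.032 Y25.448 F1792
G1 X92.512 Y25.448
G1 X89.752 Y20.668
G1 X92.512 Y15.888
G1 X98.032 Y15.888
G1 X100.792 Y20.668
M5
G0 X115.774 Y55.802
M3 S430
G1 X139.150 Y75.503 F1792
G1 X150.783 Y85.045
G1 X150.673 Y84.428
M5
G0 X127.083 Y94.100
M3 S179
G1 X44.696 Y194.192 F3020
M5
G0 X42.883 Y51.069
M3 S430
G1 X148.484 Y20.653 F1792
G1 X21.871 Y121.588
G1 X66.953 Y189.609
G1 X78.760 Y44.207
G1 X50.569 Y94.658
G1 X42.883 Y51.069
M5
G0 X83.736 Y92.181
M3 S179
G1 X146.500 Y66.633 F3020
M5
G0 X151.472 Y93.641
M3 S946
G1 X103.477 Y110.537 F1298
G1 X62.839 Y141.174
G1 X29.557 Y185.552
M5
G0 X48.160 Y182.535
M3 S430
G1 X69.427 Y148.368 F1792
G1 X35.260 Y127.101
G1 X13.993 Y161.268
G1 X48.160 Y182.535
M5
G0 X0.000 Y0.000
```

y_svg = 226.582 − y_m.

[1] S430→`#0000ff` (score); closed run; points: 100.792,205.914 98.032,201.134 92.512,201.134 89.752,205.914 92.512,210.694 98.032,210.694

[2] S430→`#0000ff` (score); open run; points: 115.774,170.780 139.150,151.079 150.783,141.537 150.673,142.154

[3] S179→`#ff0000` (engrave); open run; points: 127.083,132.482 44.696,32.390

[4] S430→`#0000ff` (score); closed run; points: 42.883,175.513 148.484,205.929 21.871,104.994 66.953,36.973 78.760,182.375 50.569,131.924

[5] S179→`#ff0000` (engrave); open run; points: 83.736,134.401 146.500,159.949

[6] S946→`#ff8800` (cut); open run; points: 151.472,132.941 103.477,116.045 62.839,85.408 29.557,41.030

[7] S430→`#0000ff` (score); closed run; points: 48.160,44.047 69.427,78.214 35.260,99.481 13.993,65.314

<svg xmlns="http://www.w3.org/2000/svg" width="165.780mm" height="226.582mm" viewBox="0 0 165.780 226.582">
  <polygon points="100.792,205.914 98.032,201.134 92.512,201.134 89.752,205.914 92.512,210.694 98.032,210.694" fill="none" stroke="#0000ff"/>
  <polyline points="115.774,170.780 139.150,151.079 150.783,141.537 150.673,142.154" fill="none" stroke="#0000ff"/>
  <polyline points="127.083,132.482 44.696,32.390" fill="none" stroke="#ff0000"/>
  <polygon points="42.883,175.513 148.484,205.929 21.871,104.994 66.953,36.973 78.760,182.375 50.569,131.924" fill="none" stroke="#0000ff"/>
  <polyline points="83.736,134.401 146.500,159.949" fill="none" stroke="#ff0000"/>
  <polyline points="151.472,132.941 103.477,116.045 62.839,85.408 29.557,41.030" fill="none" stroke="#ff8800"/>
  <polygon points="48.160,44.047 69.427,78.214 35.260,99.481 13.993,65.314" fill="none" stroke="#0000ff"/>
</svg>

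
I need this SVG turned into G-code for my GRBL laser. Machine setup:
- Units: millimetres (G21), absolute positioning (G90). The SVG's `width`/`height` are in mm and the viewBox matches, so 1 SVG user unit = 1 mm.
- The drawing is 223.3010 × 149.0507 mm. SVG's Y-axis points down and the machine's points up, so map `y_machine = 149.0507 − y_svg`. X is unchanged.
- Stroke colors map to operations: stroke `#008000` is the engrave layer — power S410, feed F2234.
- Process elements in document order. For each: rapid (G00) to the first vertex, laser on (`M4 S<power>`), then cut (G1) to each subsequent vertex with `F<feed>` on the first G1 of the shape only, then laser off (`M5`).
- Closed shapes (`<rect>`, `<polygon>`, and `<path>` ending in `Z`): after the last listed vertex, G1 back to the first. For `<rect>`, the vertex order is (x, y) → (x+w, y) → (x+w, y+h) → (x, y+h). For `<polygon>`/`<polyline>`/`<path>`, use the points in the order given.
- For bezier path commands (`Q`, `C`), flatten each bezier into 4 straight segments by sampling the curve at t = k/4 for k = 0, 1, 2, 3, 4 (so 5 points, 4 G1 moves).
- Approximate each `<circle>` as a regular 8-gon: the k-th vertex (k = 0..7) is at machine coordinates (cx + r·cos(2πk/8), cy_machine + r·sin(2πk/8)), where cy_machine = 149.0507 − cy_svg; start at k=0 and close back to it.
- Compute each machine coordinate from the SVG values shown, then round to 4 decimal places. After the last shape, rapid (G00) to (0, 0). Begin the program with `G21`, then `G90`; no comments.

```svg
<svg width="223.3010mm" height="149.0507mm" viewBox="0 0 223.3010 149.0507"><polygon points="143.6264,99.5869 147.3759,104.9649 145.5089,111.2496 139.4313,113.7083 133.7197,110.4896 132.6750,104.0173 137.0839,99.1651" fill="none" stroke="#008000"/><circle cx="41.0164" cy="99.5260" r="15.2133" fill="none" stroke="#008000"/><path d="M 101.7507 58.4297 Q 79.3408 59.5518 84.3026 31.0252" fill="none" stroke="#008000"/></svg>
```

Since the viewBox matches the mm dimensions, user units are millimetres directly. The only transform is the Y-flip y_m = 149.0507 − y_svg.

Shape 1 is a regular polygon drawn with `<polygon>`. Its stroke #008000 means engrave at S410, F2234. After flipping Y the toolpath is (143.6264,49.4638) → (147.3759,44.0858) → (145.5089,37.8011) → (139.4313,35.3424) → (133.7197,38.5611) → (132.6750,45.0334) → (137.0839,49.8856) → (143.6264,49.4638), returning to the start.

Shape 2 is a circle drawn with `<circle>`. Its stroke #008000 means engrave at S410, F2234. After flipping Y the toolpath is (56.2297,49.5247) → (51.7738,60.2821) → (41.0164,64.7380) → (30.2590,60.2821) → (25.8031,49.5247) → (30.2590,38.7673) → (41.0164,34.3114) → (51.7738,38.7673) → (56.2297,49.5247), returning to the start.

Shape 3 is a quadratic bezier drawn with `<path>`. Its stroke #008000 means engrave at S410, F2234. After flipping Y the toolpath is (101.7507,90.6210) → (92.2565,91.9130) → (86.1837,96.9111) → (83.5324,105.6152) → (84.3026,118.0255).

G21
G90
G00 X143.6264 Y49.4638
M4 S410
G1 X147.3759 Y44.0858 F2234
G1 X145.5089 Y37.8011
G1 X139.4313 Y35.3424
G1 X133.7197 Y38.5611
G1 X132.6750 Y45.0334
G1 X137.0839 Y49.8856
G1 X143.6264 Y49.4638
M5
G00 X56.2297 Y49.5247
M4 S410
G1 X51.7738 Y60.2821 F2234
G1 X41.0164 Y64.7380
G1 X30.2590 Y60.2821
G1 X25.8031 Y49.5247
G1 X30.2590 Y38.7673
G1 X41.0164 Y34.3114
G1 X51.7738 Y38.7673
G1 X56.2297 Y49.5247
M5
G00 X101.7507 Y90.6210
M4 S410
G1 X92.2565 Y91.9130 F2234
G1 X86.1837 Y96.9111
G1 X83.5324 Y105.6152
G1 X84.3026 Y118.0255
M5
G00 X0.0000 Y0.0000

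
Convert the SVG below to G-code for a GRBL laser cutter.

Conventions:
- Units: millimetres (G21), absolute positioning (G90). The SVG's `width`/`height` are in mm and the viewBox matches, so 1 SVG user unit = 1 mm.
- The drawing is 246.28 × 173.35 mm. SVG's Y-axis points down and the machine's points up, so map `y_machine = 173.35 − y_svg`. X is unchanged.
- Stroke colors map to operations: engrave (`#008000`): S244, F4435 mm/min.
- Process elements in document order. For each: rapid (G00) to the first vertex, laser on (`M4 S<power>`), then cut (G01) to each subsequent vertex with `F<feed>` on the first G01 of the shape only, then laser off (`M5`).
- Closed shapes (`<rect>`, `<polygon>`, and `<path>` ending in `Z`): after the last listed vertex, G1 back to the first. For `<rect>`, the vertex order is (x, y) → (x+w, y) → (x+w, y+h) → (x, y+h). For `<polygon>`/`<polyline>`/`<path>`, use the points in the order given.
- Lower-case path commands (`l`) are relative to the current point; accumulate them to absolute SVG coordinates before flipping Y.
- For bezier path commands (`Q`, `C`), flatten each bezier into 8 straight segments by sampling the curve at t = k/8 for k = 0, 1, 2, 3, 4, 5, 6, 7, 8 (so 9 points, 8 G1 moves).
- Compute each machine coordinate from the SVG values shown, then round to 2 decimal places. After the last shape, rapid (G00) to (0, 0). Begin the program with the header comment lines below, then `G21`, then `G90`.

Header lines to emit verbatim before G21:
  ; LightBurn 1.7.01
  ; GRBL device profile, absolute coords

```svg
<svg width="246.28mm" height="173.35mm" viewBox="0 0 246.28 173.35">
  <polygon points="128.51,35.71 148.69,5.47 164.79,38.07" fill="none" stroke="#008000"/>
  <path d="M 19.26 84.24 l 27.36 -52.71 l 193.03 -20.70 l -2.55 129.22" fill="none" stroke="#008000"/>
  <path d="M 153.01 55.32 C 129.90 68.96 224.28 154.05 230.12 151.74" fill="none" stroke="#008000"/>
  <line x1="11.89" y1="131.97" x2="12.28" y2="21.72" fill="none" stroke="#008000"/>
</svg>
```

viewBox `0 0 246.28 173.35` with mm width/height → 1 unit = 1 mm. Flip: y_m = 173.35 − y_svg.

**Shape 1** — `<polygon>` regular polygon, stroke `#008000` → engrave (S244, F4435). Machine vertices: (128.51,137.64) → (148.69,167.88) → (164.79,135.28) → (128.51,137.64). Closed: final G1 returns to the first vertex.

**Shape 2** — `<path>` open polyline, stroke `#008000` → engrave (S244, F4435). Machine vertices: (19.26,89.11) → (46.62,141.82) → (239.65,162.52) → (237.10,33.30). Open path.

**Shape 3** — `<path>` cubic bezier, stroke `#008000` → engrave (S244, F4435). Control points (SVG): P0=(153.01,55.32), P1=(129.90,68.96), P2=(224.28,154.05), P3=(230.12,151.74); sampled at t=k/8. Machine vertices: (153.01,118.03) → (149.45,109.88) → (154.49,96.89) → (165.71,80.92) → (180.71,63.84) → (197.06,47.51) → (212.36,33.78) → (224.18,24.53) → (230.12,21.61). Open path.

**Shape 4** — `<line>` line segment, stroke `#008000` → engrave (S244, F4435). Machine vertices: (11.89,41.38) → (12.28,151.63). Open path.

; LightBurn 1.7.01
; GRBL device profile, absolute coords
G21
G90
G00 X128.51 Y137.64
M4 S244
G01 X148.69 Y167.88 F4435
G01 X164.79 Y135.28
G01 X128.51 Y137.64
M5
G00 X19.26 Y89.11
M4 S244
G01 X46.62 Y141.82 F4435
G01 X239.65 Y162.52
G01 X237.10 Y33.30
M5
G00 X153.01 Y118.03
M4 S244
G01 X149.45 Y109.88 F4435
G01 X154.49 Y96.89
G01 X165.71 Y80.92
G01 X180.71 Y63.84
G01 X197.06 Y47.51
G01 X212.36 Y33.78
G01 X224.18 Y24.53
G01 X230.12 Y21.61
M5
G00 X11.89 Y41.38
M4 S244
G01 X12.28 Y151.63 F4435
M5
G00 X0.00 Y0.00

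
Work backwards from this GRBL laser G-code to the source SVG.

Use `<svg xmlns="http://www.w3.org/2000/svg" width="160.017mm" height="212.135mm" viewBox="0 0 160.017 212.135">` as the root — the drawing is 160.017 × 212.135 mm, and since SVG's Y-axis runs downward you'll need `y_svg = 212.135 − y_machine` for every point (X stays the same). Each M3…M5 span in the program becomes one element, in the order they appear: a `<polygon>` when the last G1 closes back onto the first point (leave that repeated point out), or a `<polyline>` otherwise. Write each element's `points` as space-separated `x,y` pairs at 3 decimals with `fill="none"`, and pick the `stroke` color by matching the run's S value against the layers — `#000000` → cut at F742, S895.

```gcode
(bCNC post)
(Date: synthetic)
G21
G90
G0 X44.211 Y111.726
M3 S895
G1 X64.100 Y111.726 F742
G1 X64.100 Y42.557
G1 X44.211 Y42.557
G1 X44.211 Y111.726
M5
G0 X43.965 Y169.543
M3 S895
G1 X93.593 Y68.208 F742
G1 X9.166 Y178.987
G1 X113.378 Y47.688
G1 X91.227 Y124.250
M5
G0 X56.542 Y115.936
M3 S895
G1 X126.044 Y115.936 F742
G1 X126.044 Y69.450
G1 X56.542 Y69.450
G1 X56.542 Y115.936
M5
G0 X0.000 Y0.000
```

<svg xmlns="http://www.w3.org/2000/svg" width="160.017mm" height="212.135mm" viewBox="0 0 160.017 212.135">
  <polygon points="44.211,100.409 64.100,100.409 64.100,169.578 44.211,169.578" fill="none" stroke="#000000"/>
  <polyline points="43.965,42.592 93.593,143.927 9.166,33.148 113.378,164.447 91.227,87.885" fill="none" stroke="#000000"/>
  <polygon points="56.542,96.199 126.044,96.199 126.044,142.685 56.542,142.685" fill="none" stroke="#000000"/>
</svg>

Machine Y-up, SVG Y-down with viewBox height 212.135, so y_svg = 212.135 − y_machine; X carries over. Every run uses S895, so all elements get stroke `#000000` (cut).

Run 1: The run returns to its start, so emit a `<polygon>` with points (Y-flipped): 44.211,100.409 64.100,100.409 64.100,169.578 44.211,169.578.

Run 2: The run is open, so emit a `<polyline>` with points (Y-flipped): 43.965,42.592 93.593,143.927 9.166,33.148 113.378,164.447 91.227,87.885.

Run 3: The run returns to its start, so emit a `<polygon>` with points (Y-flipped): 56.542,96.199 126.044,96.199 126.044,142.685 56.542,142.685.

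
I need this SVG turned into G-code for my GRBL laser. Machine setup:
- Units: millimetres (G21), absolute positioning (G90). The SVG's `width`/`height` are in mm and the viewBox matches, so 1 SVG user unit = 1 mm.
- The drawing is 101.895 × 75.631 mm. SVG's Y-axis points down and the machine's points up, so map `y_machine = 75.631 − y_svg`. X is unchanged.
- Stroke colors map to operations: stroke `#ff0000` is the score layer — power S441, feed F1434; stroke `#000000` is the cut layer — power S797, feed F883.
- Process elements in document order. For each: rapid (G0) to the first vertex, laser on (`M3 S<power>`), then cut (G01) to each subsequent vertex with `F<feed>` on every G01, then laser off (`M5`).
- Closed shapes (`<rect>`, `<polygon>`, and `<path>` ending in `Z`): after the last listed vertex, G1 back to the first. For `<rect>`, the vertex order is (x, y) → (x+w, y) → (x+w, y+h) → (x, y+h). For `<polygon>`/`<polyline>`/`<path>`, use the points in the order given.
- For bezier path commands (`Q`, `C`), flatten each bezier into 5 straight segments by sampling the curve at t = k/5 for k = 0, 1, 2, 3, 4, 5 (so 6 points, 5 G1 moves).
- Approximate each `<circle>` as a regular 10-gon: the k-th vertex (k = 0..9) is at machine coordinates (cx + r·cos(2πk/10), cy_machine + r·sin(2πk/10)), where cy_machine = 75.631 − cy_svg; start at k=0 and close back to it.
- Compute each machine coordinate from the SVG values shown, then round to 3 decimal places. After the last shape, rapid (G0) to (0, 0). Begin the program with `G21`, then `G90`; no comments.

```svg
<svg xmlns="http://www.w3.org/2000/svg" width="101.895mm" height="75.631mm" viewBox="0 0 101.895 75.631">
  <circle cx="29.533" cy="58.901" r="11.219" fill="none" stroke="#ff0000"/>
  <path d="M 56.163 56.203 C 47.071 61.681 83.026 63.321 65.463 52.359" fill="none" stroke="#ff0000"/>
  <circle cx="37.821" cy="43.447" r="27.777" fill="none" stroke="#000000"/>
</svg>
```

Since the viewBox matches the mm dimensions, user units are millimetres directly. The only transform is the Y-flip y_m = 75.631 − y_svg.

Shape 1 is a circle drawn with `<circle>`. Its stroke #ff0000 means score at S441, F1434. After flipping Y the toolpath is (40.752,16.730) → (38.609,23.324) → (33.000,27.400) → (26.066,27.400) → (20.457,23.324) → (18.314,16.730) → (20.457,10.136) → (26.066,6.060) → (33.000,6.060) → (38.609,10.136) → (40.752,16.730), returning to the start.

Shape 2 is a cubic bezier drawn with `<path>`. Its stroke #ff0000 means score at S441, F1434. After flipping Y the toolpath is (56.163,19.428) → (55.325,16.672) → (60.567,15.258) → (67.158,15.606) → (70.367,18.137) → (65.463,23.272).

Shape 3 is a circle drawn with `<circle>`. Its stroke #000000 means cut at S797, F883. After flipping Y the toolpath is (65.598,32.184) → (60.293,48.511) → (46.405,58.601) → (29.237,58.601) → (15.349,48.511) → (10.044,32.184) → (15.349,15.857) → (29.237,5.767) → (46.405,5.767) → (60.293,15.857) → (65.598,32.184), returning to the start.

G21
G90
G0 X40.752 Y16.730
M3 S441
G01 X38.609 Y23.324 F1434
G01 X33.000 Y27.400 F1434
G01 X26.066 Y27.400 F1434
G01 X20.457 Y23.324 F1434
G01 X18.314 Y16.730 F1434
G01 X20.457 Y10.136 F1434
G01 X26.066 Y6.060 F1434
G01 X33.000 Y6.060 F1434
G01 X38.609 Y10.136 F1434
G01 X40.752 Y16.730 F1434
M5
G0 X56.163 Y19.428
M3 S441
G01 X55.325 Y16.672 F1434
G01 X60.567 Y15.258 F1434
G01 X67.158 Y15.606 F1434
G01 X70.367 Y18.137 F1434
G01 X65.463 Y23.272 F1434
M5
G0 X65.598 Y32.184
M3 S797
G01 X60.293 Y48.511 F883
G01 X46.405 Y58.601 F883
G01 X29.237 Y58.601 F883
G01 X15.349 Y48.511 F883
G01 X10.044 Y32.184 F883
G01 X15.349 Y15.857 F883
G01 X29.237 Y5.767 F883
G01 X46.405 Y5.767 F883
G01 X60.293 Y15.857 F883
G01 X65.598 Y32.184 F883
M5
G0 X0.000 Y0.000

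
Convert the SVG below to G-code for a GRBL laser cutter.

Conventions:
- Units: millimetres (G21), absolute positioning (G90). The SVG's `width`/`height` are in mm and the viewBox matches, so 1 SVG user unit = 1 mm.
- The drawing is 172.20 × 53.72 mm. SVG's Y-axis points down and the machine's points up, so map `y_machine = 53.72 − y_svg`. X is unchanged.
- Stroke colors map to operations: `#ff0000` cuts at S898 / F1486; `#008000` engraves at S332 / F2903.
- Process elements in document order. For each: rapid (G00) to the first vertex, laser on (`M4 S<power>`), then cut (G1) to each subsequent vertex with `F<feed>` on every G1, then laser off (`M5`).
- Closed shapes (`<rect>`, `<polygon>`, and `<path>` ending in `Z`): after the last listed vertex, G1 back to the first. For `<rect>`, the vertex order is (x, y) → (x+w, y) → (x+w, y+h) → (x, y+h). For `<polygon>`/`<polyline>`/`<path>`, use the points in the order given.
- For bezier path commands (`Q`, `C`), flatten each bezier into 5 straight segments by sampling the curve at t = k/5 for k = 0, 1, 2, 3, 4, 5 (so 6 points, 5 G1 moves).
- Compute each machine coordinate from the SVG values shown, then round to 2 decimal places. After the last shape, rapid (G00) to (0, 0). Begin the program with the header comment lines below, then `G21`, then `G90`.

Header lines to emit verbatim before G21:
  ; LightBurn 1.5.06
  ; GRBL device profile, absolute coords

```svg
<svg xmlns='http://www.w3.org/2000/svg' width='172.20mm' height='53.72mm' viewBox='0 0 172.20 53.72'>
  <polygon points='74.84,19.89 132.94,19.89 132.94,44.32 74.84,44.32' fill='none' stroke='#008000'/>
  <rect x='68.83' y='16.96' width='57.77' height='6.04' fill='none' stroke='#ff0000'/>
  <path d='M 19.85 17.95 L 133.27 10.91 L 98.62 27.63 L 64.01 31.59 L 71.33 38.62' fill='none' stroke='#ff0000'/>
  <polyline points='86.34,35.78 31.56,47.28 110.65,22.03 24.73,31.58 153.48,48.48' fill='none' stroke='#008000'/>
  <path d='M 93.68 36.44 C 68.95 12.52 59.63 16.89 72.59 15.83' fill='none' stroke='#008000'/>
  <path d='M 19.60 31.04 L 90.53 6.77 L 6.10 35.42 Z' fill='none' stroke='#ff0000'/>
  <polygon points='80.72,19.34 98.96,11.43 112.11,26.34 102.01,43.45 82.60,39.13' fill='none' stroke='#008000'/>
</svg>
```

viewBox `0 0 172.20 53.72` with mm width/height → 1 unit = 1 mm. Flip: y_m = 53.72 − y_svg.

**Shape 1** — `<polygon>` rectangle, stroke `#008000` → engrave (S332, F2903). Machine vertices: (74.84,33.83) → (132.94,33.83) → (132.94,9.40) → (74.84,9.40) → (74.84,33.83). Closed: final G1 returns to the first vertex.

**Shape 2** — `<rect>` rectangle, stroke `#ff0000` → cut (S898, F1486). Machine vertices: (68.83,36.76) → (126.60,36.76) → (126.60,30.72) → (68.83,30.72) → (68.83,36.76). Closed: final G1 returns to the first vertex.

**Shape 3** — `<path>` open polyline, stroke `#ff0000` → cut (S898, F1486). Machine vertices: (19.85,35.77) → (133.27,42.81) → (98.62,26.09) → (64.01,22.13) → (71.33,15.10). Open path.

**Shape 4** — `<polyline>` open polyline, stroke `#008000` → engrave (S332, F2903). Machine vertices: (86.34,17.94) → (31.56,6.44) → (110.65,31.69) → (24.73,22.14) → (153.48,5.24). Open path.

**Shape 5** — `<path>` cubic bezier, stroke `#008000` → engrave (S332, F2903). Control points (SVG): P0=(93.68,36.44), P1=(68.95,12.52), P2=(59.63,16.89), P3=(72.59,15.83); sampled at t=k/5. Machine vertices: (93.68,17.28) → (80.75,28.51) → (71.84,34.56) → (67.29,37.07) → (67.43,37.64) → (72.59,37.89). Open path.

**Shape 6** — `<path>` closed polygon, stroke `#ff0000` → cut (S898, F1486). Machine vertices: (19.60,22.68) → (90.53,46.95) → (6.10,18.30) → (19.60,22.68). Closed: final G1 returns to the first vertex.

**Shape 7** — `<polygon>` regular polygon, stroke `#008000` → engrave (S332, F2903). Machine vertices: (80.72,34.38) → (98.96,42.29) → (112.11,27.38) → (102.01,10.27) → (82.60,14.59) → (80.72,34.38). Closed: final G1 returns to the first vertex.

; LightBurn 1.5.06
; GRBL device profile, absolute coords
G21
G90
G00 X74.84 Y33.83
M4 S332
G1 X132.94 Y33.83 F2903
G1 X132.94 Y9.40 F2903
G1 X74.84 Y9.40 F2903
G1 X74.84 Y33.83 F2903
M5
G00 X68.83 Y36.76
M4 S898
G1 X126.60 Y36.76 F1486
G1 X126.60 Y30.72 F1486
G1 X68.83 Y30.72 F1486
G1 X68.83 Y36.76 F1486
M5
G00 X19.85 Y35.77
M4 S898
G1 X133.27 Y42.81 F1486
G1 X98.62 Y26.09 F1486
G1 X64.01 Y22.13 F1486
G1 X71.33 Y15.10 F1486
M5
G00 X86.34 Y17.94
M4 S332
G1 X31.56 Y6.44 F2903
G1 X110.65 Y31.69 F2903
G1 X24.73 Y22.14 F2903
G1 X153.48 Y5.24 F2903
M5
G00 X93.68 Y17.28
M4 S332
G1 X80.75 Y28.51 F2903
G1 X71.84 Y34.56 F2903
G1 X67.29 Y37.07 F2903
G1 X67.43 Y37.64 F2903
G1 X72.59 Y37.89 F2903
M5
G00 X19.60 Y22.68
M4 S898
G1 X90.53 Y46.95 F1486
G1 X6.10 Y18.30 F1486
G1 X19.60 Y22.68 F1486
M5
G00 X80.72 Y34.38
M4 S332
G1 X98.96 Y42.29 F2903
G1 X112.11 Y27.38 F2903
G1 X102.01 Y10.27 F2903
G1 X82.60 Y14.59 F2903
G1 X80.72 Y34.38 F2903
M5
G00 X0.00 Y0.00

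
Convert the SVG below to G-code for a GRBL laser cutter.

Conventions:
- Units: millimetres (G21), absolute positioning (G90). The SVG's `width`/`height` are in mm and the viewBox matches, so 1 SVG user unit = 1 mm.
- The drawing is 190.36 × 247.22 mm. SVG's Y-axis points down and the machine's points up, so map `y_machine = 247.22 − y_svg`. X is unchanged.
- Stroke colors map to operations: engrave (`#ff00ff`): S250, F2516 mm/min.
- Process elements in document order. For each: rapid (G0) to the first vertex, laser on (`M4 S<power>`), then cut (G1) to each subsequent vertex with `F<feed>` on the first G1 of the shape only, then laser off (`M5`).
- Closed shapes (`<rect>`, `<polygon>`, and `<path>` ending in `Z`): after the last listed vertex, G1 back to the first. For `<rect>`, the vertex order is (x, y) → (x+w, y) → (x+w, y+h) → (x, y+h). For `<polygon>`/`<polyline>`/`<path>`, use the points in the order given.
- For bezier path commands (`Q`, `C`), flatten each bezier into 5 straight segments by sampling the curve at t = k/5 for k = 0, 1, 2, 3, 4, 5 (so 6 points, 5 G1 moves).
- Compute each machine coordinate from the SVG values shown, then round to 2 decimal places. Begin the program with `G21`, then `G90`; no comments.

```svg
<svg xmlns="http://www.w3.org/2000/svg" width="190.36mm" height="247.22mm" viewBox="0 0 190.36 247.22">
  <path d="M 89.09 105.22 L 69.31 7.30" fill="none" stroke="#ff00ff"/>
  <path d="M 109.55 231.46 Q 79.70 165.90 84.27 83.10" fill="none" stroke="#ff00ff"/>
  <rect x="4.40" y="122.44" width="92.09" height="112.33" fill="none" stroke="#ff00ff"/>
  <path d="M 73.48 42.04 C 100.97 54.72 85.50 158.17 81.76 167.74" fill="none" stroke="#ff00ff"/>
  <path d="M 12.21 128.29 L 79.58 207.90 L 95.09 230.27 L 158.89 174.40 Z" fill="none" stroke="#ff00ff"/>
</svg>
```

viewBox `0 0 190.36 247.22` with mm width/height → 1 unit = 1 mm. Flip: y_m = 247.22 − y_svg.

**Shape 1** — `<path>` line segment, stroke `#ff00ff` → engrave (S250, F2516). Machine vertices: (89.09,142.00) → (69.31,239.92). Open path.

**Shape 2** — `<path>` quadratic bezier, stroke `#ff00ff` → engrave (S250, F2516). Control points (SVG): P0=(109.55,231.46), P1=(79.70,165.90), P2=(84.27,83.10); sampled at t=k/5. Machine vertices: (109.55,15.76) → (98.99,42.67) → (91.18,70.97) → (86.12,100.64) → (83.82,131.69) → (84.27,164.12). Open path.

**Shape 3** — `<rect>` rectangle, stroke `#ff00ff` → engrave (S250, F2516). Machine vertices: (4.40,124.78) → (96.49,124.78) → (96.49,12.45) → (4.40,12.45) → (4.40,124.78). Closed: final G1 returns to the first vertex.

**Shape 4** — `<path>` cubic bezier, stroke `#ff00ff` → engrave (S250, F2516). Control points (SVG): P0=(73.48,42.04), P1=(100.97,54.72), P2=(85.50,158.17), P3=(81.76,167.74); sampled at t=k/5. Machine vertices: (73.48,205.18) → (85.26,188.16) → (89.35,158.21) → (88.38,124.21) → (84.97,95.01) → (81.76,79.48). Open path.

**Shape 5** — `<path>` closed polygon, stroke `#ff00ff` → engrave (S250, F2516). Machine vertices: (12.21,118.93) → (79.58,39.32) → (95.09,16.95) → (158.89,72.82) → (12.21,118.93). Closed: final G1 returns to the first vertex.

G21
G90
G0 X89.09 Y142.00
M4 S250
G1 X69.31 Y239.92 F2516
M5
G0 X109.55 Y15.76
M4 S250
G1 X98.99 Y42.67 F2516
G1 X91.18 Y70.97
G1 X86.12 Y100.64
G1 X83.82 Y131.69
G1 X84.27 Y164.12
M5
G0 X4.40 Y124.78
M4 S250
G1 X96.49 Y124.78 F2516
G1 X96.49 Y12.45
G1 X4.40 Y12.45
G1 X4.40 Y124.78
M5
G0 X73.48 Y205.18
M4 S250
G1 X85.26 Y188.16 F2516
G1 X89.35 Y158.21
G1 X88.38 Y124.21
G1 X84.97 Y95.01
G1 X81.76 Y79.48
M5
G0 X12.21 Y118.93
M4 S250
G1 X79.58 Y39.32 F2516
G1 X95.09 Y16.95
G1 X158.89 Y72.82
G1 X12.21 Y118.93
M5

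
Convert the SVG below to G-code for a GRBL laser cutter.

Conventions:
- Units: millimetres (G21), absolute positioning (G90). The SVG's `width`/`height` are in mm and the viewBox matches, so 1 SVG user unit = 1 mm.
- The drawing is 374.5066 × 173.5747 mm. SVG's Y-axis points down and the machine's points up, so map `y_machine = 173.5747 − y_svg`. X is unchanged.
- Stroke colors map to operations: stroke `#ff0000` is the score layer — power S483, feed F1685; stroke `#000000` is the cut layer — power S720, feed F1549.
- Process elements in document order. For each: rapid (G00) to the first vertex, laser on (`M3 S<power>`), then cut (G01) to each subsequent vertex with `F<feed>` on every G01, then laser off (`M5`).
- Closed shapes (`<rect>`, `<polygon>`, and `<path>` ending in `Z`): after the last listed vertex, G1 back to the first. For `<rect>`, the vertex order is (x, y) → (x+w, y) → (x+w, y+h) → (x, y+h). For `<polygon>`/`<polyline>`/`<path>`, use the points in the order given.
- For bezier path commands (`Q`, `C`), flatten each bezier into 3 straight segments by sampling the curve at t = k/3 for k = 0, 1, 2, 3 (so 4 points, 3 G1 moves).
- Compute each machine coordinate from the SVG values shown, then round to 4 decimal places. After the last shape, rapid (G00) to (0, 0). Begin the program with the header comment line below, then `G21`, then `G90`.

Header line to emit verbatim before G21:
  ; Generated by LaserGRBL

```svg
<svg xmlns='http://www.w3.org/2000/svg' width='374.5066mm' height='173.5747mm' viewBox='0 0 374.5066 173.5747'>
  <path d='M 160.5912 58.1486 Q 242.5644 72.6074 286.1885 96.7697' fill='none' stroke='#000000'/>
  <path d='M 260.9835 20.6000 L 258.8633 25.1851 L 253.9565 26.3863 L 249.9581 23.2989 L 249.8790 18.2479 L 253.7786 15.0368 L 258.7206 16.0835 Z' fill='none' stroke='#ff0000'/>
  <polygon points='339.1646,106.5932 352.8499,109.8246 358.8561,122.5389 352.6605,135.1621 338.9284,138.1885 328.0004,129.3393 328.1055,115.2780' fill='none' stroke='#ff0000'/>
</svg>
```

; Generated by LaserGRBL
G21
G90
G00 X160.5912 Y115.4261
M3 S720
G01 X210.9790 Y104.7087 F1549
G01 X252.8448 Y91.8350 F1549
G01 X286.1885 Y76.8050 F1549
M5
G00 X260.9835 Y152.9747
M3 S483
G01 X258.8633 Y148.3896 F1685
G01 X253.9565 Y147.1884 F1685
G01 X249.9581 Y150.2758 F1685
G01 X249.8790 Y155.3268 F1685
G01 X253.7786 Y158.5379 F1685
G01 X258.7206 Y157.4912 F1685
G01 X260.9835 Y152.9747 F1685
M5
G00 X339.1646 Y66.9815
M3 S483
G01 X352.8499 Y63.7501 F1685
G01 X358.8561 Y51.0358 F1685
G01 X352.6605 Y38.4126 F1685
G01 X338.9284 Y35.3862 F1685
G01 X328.0004 Y44.2354 F1685
G01 X328.1055 Y58.2967 F1685
G01 X339.1646 Y66.9815 F1685
M5
G00 X0.0000 Y0.0000

1 u = 1 mm; y_m = 173.5747 − y.

[1] `<path>` quadratic bezier, #000000→cut S720 F1549: (160.5912,115.4261) → (210.9790,104.7087) → (252.8448,91.8350) → (286.1885,76.8050)

[2] `<path>` regular polygon, #ff0000→score S483 F1685: (260.9835,152.9747) → (258.8633,148.3896) → (253.9565,147.1884) → (249.9581,150.2758) → (249.8790,155.3268) → (253.7786,158.5379) → (258.7206,157.4912) → (260.9835,152.9747) (closed)

[3] `<polygon>` regular polygon, #ff0000→score S483 F1685: (339.1646,66.9815) → (352.8499,63.7501) → (358.8561,51.0358) → (352.6605,38.4126) → (338.9284,35.3862) → (328.0004,44.2354) → (328.1055,58.2967) → (339.1646,66.9815) (closed)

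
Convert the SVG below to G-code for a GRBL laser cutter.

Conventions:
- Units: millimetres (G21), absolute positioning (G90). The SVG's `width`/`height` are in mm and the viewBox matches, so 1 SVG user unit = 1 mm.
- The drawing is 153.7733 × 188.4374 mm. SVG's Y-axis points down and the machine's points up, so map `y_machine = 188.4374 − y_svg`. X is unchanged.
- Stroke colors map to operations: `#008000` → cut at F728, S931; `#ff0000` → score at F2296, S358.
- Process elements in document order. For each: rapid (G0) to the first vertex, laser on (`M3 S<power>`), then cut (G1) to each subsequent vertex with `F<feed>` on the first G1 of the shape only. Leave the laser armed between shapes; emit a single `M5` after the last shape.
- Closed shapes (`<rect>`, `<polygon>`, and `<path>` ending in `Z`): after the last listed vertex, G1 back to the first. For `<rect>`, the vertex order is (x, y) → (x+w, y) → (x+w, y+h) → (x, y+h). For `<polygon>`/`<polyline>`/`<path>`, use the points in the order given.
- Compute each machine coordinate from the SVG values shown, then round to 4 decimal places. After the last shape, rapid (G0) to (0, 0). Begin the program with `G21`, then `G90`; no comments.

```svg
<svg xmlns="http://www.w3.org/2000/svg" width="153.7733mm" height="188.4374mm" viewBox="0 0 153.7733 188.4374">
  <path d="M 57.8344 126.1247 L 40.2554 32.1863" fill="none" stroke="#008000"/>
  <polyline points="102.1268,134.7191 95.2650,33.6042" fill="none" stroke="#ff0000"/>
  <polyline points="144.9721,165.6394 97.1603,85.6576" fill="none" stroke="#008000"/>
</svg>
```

1 u = 1 mm; y_m = 188.4374 − y.

[1] `<path>` line segment, #008000→cut S931 F728: (57.8344,62.3127) → (40.2554,156.2511)

[2] `<polyline>` line segment, #ff0000→score S358 F2296: (102.1268,53.7183) → (95.2650,154.8332)

[3] `<polyline>` line segment, #008000→cut S931 F728: (144.9721,22.7980) → (97.1603,102.7798)

G21
G90
G0 X57.8344 Y62.3127
M3 S931
G1 X40.2554 Y156.2511 F728
G0 X102.1268 Y53.7183
M3 S358
G1 X95.2650 Y154.8332 F2296
G0 X144.9721 Y22.7980
M3 S931
G1 X97.1603 Y102.7798 F728
M5
G0 X0.0000 Y0.0000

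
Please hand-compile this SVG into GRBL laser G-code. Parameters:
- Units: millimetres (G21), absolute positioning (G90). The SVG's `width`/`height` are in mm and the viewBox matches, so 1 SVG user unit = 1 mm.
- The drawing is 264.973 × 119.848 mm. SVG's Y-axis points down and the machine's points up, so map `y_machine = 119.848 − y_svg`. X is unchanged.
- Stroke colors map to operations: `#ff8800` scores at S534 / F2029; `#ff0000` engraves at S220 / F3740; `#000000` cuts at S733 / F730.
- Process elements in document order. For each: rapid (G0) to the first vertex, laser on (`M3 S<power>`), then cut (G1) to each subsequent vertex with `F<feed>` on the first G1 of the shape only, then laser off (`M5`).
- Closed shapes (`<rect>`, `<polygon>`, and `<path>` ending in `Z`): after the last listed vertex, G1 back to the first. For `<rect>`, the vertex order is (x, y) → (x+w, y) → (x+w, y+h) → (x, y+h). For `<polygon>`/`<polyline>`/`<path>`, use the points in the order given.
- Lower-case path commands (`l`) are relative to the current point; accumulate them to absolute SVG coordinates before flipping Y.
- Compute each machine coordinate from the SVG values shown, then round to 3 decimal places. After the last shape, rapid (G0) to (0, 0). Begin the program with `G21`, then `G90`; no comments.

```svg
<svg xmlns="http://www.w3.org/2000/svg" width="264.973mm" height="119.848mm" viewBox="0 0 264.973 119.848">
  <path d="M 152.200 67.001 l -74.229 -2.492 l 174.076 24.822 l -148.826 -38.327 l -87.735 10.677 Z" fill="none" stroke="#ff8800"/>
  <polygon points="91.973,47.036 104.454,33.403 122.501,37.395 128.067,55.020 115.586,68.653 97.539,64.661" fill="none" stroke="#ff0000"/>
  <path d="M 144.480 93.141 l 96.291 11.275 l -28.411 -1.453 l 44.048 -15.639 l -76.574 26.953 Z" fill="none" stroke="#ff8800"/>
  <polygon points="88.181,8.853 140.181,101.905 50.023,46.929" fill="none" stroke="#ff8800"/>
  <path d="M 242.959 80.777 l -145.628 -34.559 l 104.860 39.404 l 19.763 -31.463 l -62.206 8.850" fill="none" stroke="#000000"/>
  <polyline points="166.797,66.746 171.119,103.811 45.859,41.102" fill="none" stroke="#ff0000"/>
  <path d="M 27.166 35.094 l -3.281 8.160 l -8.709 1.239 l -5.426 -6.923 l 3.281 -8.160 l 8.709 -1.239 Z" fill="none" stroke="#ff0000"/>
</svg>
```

G21
G90
G0 X152.200 Y52.847
M3 S534
G1 X77.971 Y55.339 F2029
G1 X252.047 Y30.517
G1 X103.221 Y68.844
G1 X15.486 Y58.167
G1 X152.200 Y52.847
M5
G0 X91.973 Y72.812
M3 S220
G1 X104.454 Y86.445 F3740
G1 X122.501 Y82.453
G1 X128.067 Y64.828
G1 X115.586 Y51.195
G1 X97.539 Y55.187
G1 X91.973 Y72.812
M5
G0 X144.480 Y26.707
M3 S534
G1 X240.771 Y15.432 F2029
G1 X212.360 Y16.885
G1 X256.408 Y32.524
G1 X179.834 Y5.571
G1 X144.480 Y26.707
M5
G0 X88.181 Y110.995
M3 S534
G1 X140.181 Y17.943 F2029
G1 X50.023 Y72.919
G1 X88.181 Y110.995
M5
G0 X242.959 Y39.071
M3 S733
G1 X97.331 Y73.630 F730
G1 X202.191 Y34.226
G1 X221.954 Y65.689
G1 X159.748 Y56.839
M5
G0 X166.797 Y53.102
M3 S220
G1 X171.119 Y16.037 F3740
G1 X45.859 Y78.746
M5
G0 X27.166 Y84.754
M3 S220
G1 X23.885 Y76.594 F3740
G1 X15.176 Y75.355
G1 X9.750 Y82.278
G1 X13.031 Y90.438
G1 X21.740 Y91.677
G1 X27.166 Y84.754
M5
G0 X0.000 Y0.000

1 u = 1 mm; y_m = 119.848 − y.

[1] `<path>` closed polygon, #ff8800→score S534 F2029: (152.200,52.847) → (77.971,55.339) → (252.047,30.517) → (103.221,68.844) → (15.486,58.167) → (152.200,52.847) (closed)

[2] `<polygon>` regular polygon, #ff0000→engrave S220 F3740: (91.973,72.812) → (104.454,86.445) → (122.501,82.453) → (128.067,64.828) → (115.586,51.195) → (97.539,55.187) → (91.973,72.812) (closed)

[3] `<path>` closed polygon, #ff8800→score S534 F2029: (144.480,26.707) → (240.771,15.432) → (212.360,16.885) → (256.408,32.524) → (179.834,5.571) → (144.480,26.707) (closed)

[4] `<polygon>` closed polygon, #ff8800→score S534 F2029: (88.181,110.995) → (140.181,17.943) → (50.023,72.919) → (88.181,110.995) (closed)

[5] `<path>` open polyline, #000000→cut S733 F730: (242.959,39.071) → (97.331,73.630) → (202.191,34.226) → (221.954,65.689) → (159.748,56.839)

[6] `<polyline>` open polyline, #ff0000→engrave S220 F3740: (166.797,53.102) → (171.119,16.037) → (45.859,78.746)

[7] `<path>` regular polygon, #ff0000→engrave S220 F3740: (27.166,84.754) → (23.885,76.594) → (15.176,75.355) → (9.750,82.278) → (13.031,90.438) → (21.740,91.677) → (27.166,84.754) (closed)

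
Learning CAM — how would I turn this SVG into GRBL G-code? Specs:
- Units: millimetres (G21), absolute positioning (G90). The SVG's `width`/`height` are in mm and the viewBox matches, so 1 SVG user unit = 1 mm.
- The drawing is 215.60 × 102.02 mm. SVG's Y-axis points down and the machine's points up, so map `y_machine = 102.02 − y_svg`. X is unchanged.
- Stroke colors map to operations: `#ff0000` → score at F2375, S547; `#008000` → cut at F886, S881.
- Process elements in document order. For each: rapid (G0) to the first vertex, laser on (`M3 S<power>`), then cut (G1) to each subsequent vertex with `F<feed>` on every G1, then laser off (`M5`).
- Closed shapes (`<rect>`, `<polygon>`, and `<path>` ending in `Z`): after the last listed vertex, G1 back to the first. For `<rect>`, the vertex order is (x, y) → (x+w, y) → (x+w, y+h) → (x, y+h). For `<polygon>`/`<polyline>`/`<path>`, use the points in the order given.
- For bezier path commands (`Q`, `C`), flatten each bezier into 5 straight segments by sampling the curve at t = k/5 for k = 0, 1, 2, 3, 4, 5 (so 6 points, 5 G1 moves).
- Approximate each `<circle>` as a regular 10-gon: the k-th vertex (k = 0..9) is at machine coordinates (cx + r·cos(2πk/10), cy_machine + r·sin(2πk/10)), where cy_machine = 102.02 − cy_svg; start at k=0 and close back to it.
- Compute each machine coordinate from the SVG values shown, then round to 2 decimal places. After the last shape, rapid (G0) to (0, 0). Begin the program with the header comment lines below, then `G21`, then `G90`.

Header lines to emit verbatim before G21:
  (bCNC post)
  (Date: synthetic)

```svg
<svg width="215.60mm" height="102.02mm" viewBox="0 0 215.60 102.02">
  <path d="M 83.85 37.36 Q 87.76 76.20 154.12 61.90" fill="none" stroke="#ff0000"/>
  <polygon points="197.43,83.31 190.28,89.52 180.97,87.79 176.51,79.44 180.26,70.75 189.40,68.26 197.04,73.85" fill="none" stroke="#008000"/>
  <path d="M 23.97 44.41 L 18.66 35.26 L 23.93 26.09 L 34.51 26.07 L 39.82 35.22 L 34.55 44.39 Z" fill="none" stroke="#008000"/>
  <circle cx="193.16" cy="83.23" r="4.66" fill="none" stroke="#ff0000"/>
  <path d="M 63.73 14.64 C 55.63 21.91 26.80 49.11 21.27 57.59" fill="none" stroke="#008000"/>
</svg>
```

(bCNC post)
(Date: synthetic)
G21
G90
G0 X83.85 Y64.66
M3 S547
G1 X87.91 Y51.25 F2375
G1 X96.97 Y42.09 F2375
G1 X111.02 Y37.18 F2375
G1 X130.07 Y36.53 F2375
G1 X154.12 Y40.12 F2375
M5
G0 X197.43 Y18.71
M3 S881
G1 X190.28 Y12.50 F886
G1 X180.97 Y14.23 F886
G1 X176.51 Y22.58 F886
G1 X180.26 Y31.27 F886
G1 X189.40 Y33.76 F886
G1 X197.04 Y28.17 F886
G1 X197.43 Y18.71 F886
M5
G0 X23.97 Y57.61
M3 S881
G1 X18.66 Y66.76 F886
G1 X23.93 Y75.93 F886
G1 X34.51 Y75.95 F886
G1 X39.82 Y66.80 F886
G1 X34.55 Y57.63 F886
G1 X23.97 Y57.61 F886
M5
G0 X197.82 Y18.79
M3 S547
G1 X196.93 Y21.53 F2375
G1 X194.60 Y23.22 F2375
G1 X191.72 Y23.22 F2375
G1 X189.39 Y21.53 F2375
G1 X188.50 Y18.79 F2375
G1 X189.39 Y16.05 F2375
G1 X191.72 Y14.36 F2375
G1 X194.60 Y14.36 F2375
G1 X196.93 Y16.05 F2375
G1 X197.82 Y18.79 F2375
M5
G0 X63.73 Y87.38
M3 S881
G1 X56.73 Y80.94 F886
G1 X46.88 Y71.56 F886
G1 X36.27 Y61.12 F886
G1 X27.03 Y51.46 F886
G1 X21.27 Y44.43 F886
M5
G0 X0.00 Y0.00

1 u = 1 mm; y_m = 102.02 − y.

[1] `<path>` quadratic bezier, #ff0000→score S547 F2375: (83.85,64.66) → (87.91,51.25) → (96.97,42.09) → (111.02,37.18) → (130.07,36.53) → (154.12,40.12)

[2] `<polygon>` regular polygon, #008000→cut S881 F886: (197.43,18.71) → (190.28,12.50) → (180.97,14.23) → (176.51,22.58) → (180.26,31.27) → (189.40,33.76) → (197.04,28.17) → (197.43,18.71) (closed)

[3] `<path>` regular polygon, #008000→cut S881 F886: (23.97,57.61) → (18.66,66.76) → (23.93,75.93) → (34.51,75.95) → (39.82,66.80) → (34.55,57.63) → (23.97,57.61) (closed)

[4] `<circle>` circle, #ff0000→score S547 F2375: (197.82,18.79) → (196.93,21.53) → (194.60,23.22) → (191.72,23.22) → (189.39,21.53) → (188.50,18.79) → (189.39,16.05) → (191.72,14.36) → (194.60,14.36) → (196.93,16.05) → (197.82,18.79) (closed)

[5] `<path>` cubic bezier, #008000→cut S881 F886: (63.73,87.38) → (56.73,80.94) → (46.88,71.56) → (36.27,61.12) → (27.03,51.46) → (21.27,44.43)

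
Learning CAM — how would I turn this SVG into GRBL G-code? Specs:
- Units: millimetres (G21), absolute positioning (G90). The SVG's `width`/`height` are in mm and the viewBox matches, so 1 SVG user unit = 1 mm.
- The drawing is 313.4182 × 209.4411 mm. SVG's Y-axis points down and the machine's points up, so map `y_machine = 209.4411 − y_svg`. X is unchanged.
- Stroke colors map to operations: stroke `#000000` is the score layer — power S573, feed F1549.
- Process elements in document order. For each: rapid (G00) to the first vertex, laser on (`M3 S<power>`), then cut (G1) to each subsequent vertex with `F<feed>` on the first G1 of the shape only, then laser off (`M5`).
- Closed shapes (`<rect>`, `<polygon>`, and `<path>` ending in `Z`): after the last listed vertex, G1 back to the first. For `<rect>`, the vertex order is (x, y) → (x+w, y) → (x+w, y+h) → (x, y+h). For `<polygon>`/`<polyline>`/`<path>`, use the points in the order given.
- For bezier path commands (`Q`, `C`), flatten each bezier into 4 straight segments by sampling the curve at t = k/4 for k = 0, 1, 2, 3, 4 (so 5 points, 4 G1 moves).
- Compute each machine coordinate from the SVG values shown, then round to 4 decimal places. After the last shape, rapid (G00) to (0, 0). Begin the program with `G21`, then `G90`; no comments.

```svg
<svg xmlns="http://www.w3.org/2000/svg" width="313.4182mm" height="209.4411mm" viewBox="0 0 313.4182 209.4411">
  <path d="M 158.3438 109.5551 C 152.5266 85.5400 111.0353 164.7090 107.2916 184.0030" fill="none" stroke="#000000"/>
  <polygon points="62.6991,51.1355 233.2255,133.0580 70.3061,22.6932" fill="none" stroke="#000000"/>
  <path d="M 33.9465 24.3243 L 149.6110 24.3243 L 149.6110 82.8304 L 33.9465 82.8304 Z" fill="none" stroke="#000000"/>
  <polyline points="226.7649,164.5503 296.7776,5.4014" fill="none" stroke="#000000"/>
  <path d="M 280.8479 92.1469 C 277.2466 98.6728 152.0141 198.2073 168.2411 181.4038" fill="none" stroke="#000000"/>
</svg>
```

G21
G90
G00 X158.3438 Y99.8860
M3 S573
G1 X148.4392 Y101.0981 F1549
G1 X132.0401 Y78.9030
G1 X116.0298 Y48.5874
G1 X107.2916 Y25.4381
M5
G00 X62.6991 Y158.3056
M3 S573
G1 X233.2255 Y76.3831 F1549
G1 X70.3061 Y186.7479
G1 X62.6991 Y158.3056
M5
G00 X33.9465 Y185.1168
M3 S573
G1 X149.6110 Y185.1168 F1549
G1 X149.6110 Y126.6107
G1 X33.9465 Y126.6107
G1 X33.9465 Y185.1168
M5
G00 X226.7649 Y44.8908
M3 S573
G1 X296.7776 Y204.0397 F1549
M5
G00 X280.8479 Y117.2942
M3 S573
G1 X259.4519 Y98.2317 F1549
G1 X217.1089 Y63.9172
G1 X178.4837 Y33.9770
G1 X168.2411 Y28.0373
M5
G00 X0.0000 Y0.0000

1 u = 1 mm; y_m = 209.4411 − y.

[1] `<path>` cubic bezier, #000000→score S573 F1549: (158.3438,99.8860) → (148.4392,101.0981) → (132.0401,78.9030) → (116.0298,48.5874) → (107.2916,25.4381)

[2] `<polygon>` closed polygon, #000000→score S573 F1549: (62.6991,158.3056) → (233.2255,76.3831) → (70.3061,186.7479) → (62.6991,158.3056) (closed)

[3] `<path>` rectangle, #000000→score S573 F1549: (33.9465,185.1168) → (149.6110,185.1168) → (149.6110,126.6107) → (33.9465,126.6107) → (33.9465,185.1168) (closed)

[4] `<polyline>` line segment, #000000→score S573 F1549: (226.7649,44.8908) → (296.7776,204.0397)

[5] `<path>` cubic bezier, #000000→score S573 F1549: (280.8479,117.2942) → (259.4519,98.2317) → (217.1089,63.9172) → (178.4837,33.9770) → (168.2411,28.0373)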